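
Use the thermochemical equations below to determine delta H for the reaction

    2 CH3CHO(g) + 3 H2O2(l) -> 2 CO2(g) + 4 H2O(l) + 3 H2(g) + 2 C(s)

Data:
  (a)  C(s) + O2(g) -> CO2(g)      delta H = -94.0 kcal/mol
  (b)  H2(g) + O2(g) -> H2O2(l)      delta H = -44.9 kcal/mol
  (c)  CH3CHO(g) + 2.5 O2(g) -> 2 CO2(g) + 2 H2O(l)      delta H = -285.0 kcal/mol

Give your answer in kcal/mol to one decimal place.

(a) reversed and × 2: (-2)·(-94.0) = +188.0 kcal/mol
(b) reversed and × 3: (-3)·(-44.9) = +134.7 kcal/mol
(c) × 2: (2)·(-285.0) = -570.0 kcal/mol
Since enthalpy is a state function, delta H = (-2)·(-94.0) + (-3)·(-44.9) + (2)·(-285.0) = -247.3 kcal/mol

delta H = -247.3 kcal/mol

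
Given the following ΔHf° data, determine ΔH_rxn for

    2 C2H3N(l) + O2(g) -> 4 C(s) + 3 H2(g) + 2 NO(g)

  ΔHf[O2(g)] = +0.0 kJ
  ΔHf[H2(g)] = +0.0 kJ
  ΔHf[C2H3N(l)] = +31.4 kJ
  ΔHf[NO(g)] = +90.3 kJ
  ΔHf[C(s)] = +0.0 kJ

ΔH_rxn = 117.8 kJ

Products: 4·(+0.0) + 3·(+0.0) + 2·(+90.3) = +180.6
Reactants: 2·(+31.4) + 1·(+0.0) = +62.8
ΔH_rxn = (+180.6) − (+62.8) = 117.8 kJ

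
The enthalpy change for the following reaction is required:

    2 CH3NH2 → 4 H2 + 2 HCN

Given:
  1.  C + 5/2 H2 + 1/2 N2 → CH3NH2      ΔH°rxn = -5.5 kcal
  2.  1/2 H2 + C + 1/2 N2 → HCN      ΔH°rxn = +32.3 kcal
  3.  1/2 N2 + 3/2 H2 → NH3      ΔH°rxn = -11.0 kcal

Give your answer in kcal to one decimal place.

eq. 1 reversed and × 2 (CH3NH2 must end up as a reactant; scale by 2 for the 2 CH3NH2): (-2)·(-5.5) = +11.0 kcal
eq. 2 × 2 (scale by 2 for the 2 HCN): (2)·(+32.3) = +64.6 kcal
eq. 3: not needed (NH3 appears nowhere else).
ΔH°rxn = (+11.0) + (+64.6) = 75.6 kcal

ΔH°rxn = 75.6 kcal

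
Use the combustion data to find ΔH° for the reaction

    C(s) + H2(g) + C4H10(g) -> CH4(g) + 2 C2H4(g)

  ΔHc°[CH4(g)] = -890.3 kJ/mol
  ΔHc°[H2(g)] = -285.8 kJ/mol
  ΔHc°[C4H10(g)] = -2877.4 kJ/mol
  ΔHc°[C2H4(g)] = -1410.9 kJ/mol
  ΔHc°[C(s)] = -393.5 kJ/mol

Using ΔH = Σ nΔHc°(reactants) − Σ nΔHc°(products):
= [1·(-393.5) + 1·(-285.8) + 1·(-2877.4)] − [1·(-890.3) + 2·(-1410.9)]
= 155.4 kJ/mol

ΔH° = 155.4 kJ/mol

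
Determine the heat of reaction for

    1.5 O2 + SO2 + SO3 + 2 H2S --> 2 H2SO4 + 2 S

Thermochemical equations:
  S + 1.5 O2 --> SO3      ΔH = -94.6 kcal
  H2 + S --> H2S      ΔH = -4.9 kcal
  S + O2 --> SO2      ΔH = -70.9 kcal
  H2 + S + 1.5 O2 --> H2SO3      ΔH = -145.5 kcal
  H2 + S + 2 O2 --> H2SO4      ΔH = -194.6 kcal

equation 1 reversed: +94.6 kcal
equation 2 reversed and × 2: (-2)·(-4.9) = +9.8 kcal
equation 3 reversed: +70.9 kcal
equation 4: not needed.
equation 5 × 2: (2)·(-194.6) = -389.2 kcal
ΔH = (-1)·(-94.6) + (-2)·(-4.9) + (-1)·(-70.9) + (2)·(-194.6) = -213.9 kcal

ΔH = -213.9 kcal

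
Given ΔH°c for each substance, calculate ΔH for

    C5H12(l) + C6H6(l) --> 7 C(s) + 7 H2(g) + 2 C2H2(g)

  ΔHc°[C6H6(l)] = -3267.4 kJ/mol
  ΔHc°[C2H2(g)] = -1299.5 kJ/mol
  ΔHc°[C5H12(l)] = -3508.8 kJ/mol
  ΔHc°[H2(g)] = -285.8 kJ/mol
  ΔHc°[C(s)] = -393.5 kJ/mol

Using ΔH = Σ nΔHc°(reactants) − Σ nΔHc°(products):
= [1·(-3508.8) + 1·(-3267.4)] − [7·(-393.5) + 7·(-285.8) + 2·(-1299.5)]
= 577.9 kJ/mol

ΔH = 577.9 kJ/mol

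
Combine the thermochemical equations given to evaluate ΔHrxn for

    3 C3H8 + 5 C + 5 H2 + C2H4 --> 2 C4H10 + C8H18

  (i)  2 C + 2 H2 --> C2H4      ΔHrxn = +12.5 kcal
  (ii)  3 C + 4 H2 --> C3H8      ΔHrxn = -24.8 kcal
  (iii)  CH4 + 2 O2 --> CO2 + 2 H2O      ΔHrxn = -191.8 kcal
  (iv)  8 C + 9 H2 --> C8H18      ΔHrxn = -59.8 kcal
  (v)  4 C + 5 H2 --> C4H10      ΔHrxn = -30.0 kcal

(i) reversed: -12.5 kcal
(ii) reversed and × 3: (-3)·(-24.8) = +74.4 kcal
(iii): not needed.
(iv) as written: -59.8 kcal
(v) × 2: (2)·(-30.0) = -60.0 kcal
ΔHrxn = (-12.5) + (+74.4) + (-59.8) + (-60.0) = -57.9 kcal

ΔHrxn = -57.9 kcal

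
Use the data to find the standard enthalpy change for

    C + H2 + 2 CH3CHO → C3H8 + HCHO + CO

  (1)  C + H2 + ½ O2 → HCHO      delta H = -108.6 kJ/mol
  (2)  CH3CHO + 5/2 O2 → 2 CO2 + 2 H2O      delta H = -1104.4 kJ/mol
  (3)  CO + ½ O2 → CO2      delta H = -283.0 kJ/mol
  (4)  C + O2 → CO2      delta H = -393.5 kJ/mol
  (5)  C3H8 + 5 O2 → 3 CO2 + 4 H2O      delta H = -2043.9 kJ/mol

(1) as written (HCHO already on the product side): -108.6 kJ/mol
(2) × 2 (×2 to match 2 CH3CHO in the target): (2)·(-1104.4) = -2208.8 kJ/mol
(3) reversed (CO must end up as a product): +283.0 kJ/mol
(4): not needed.
(5) reversed (reverse to put C3H8 on the product side): +2043.9 kJ/mol
delta H = (-108.6) + (-2208.8) + (+283.0) + (+2043.9) = 9.5 kJ/mol

delta H = 9.5 kJ/mol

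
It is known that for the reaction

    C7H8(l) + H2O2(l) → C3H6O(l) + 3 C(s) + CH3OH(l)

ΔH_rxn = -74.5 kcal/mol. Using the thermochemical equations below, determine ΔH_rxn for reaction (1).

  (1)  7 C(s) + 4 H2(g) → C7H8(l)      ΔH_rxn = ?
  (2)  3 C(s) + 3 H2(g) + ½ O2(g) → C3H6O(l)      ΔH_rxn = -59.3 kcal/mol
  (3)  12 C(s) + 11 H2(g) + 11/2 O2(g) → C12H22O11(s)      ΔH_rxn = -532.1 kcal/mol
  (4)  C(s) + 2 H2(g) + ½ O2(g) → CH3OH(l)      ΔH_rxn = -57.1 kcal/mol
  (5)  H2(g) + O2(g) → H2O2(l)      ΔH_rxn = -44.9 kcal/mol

ΔH_rxn = 3.0 kcal/mol

(1) reversed (C7H8(l) must end up as a reactant): contributes −x
(2) as written (C3H6O(l) already on the product side): -59.3 kcal/mol
(3): not needed (C12H22O11(s) appears nowhere else).
(4) as written (CH3OH(l) already on the product side): -57.1 kcal/mol
(5) reversed (reverse to put H2O2(l) on the reactant side): +44.9 kcal/mol
-74.5 = (-59.3) + (-57.1) + (+44.9) − x
x = (-74.5 − (-71.5)) / (-1) = 3.0 kcal/mol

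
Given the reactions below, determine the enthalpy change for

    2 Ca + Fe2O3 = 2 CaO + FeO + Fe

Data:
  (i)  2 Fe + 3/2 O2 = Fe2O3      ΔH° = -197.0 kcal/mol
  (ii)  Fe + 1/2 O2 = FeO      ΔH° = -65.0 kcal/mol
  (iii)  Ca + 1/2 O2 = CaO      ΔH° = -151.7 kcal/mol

(i) reversed: +197.0 kcal/mol
(ii) as written: -65.0 kcal/mol
(iii) × 2: (2)·(-151.7) = -303.4 kcal/mol
Combining the equations, ΔH° = (-1)·(-197.0) + (1)·(-65.0) + (2)·(-151.7) = -171.4 kcal/mol

ΔH° = -171.4 kcal/mol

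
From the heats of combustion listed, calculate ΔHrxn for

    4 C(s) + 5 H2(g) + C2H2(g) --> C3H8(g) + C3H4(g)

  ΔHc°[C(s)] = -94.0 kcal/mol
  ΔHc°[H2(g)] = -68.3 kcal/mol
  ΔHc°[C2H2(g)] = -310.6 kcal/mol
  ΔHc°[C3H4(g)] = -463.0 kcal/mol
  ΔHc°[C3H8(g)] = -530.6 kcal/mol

With combustion enthalpies, reactants minus products:
= [4·(-94.0) + 5·(-68.3) + 1·(-310.6)] − [1·(-530.6) + 1·(-463.0)]
= -34.5 kcal/mol

ΔHrxn = -34.5 kcal/mol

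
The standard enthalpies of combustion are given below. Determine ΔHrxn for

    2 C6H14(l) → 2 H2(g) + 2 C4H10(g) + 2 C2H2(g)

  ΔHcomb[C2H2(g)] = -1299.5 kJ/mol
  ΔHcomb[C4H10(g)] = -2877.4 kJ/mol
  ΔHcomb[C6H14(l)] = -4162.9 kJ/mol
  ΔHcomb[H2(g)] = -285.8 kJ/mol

With combustion enthalpies, reactants minus products:
= [2·(-4162.9)] − [2·(-285.8) + 2·(-2877.4) + 2·(-1299.5)]
= 599.6 kJ/mol

ΔHrxn = 599.6 kJ/mol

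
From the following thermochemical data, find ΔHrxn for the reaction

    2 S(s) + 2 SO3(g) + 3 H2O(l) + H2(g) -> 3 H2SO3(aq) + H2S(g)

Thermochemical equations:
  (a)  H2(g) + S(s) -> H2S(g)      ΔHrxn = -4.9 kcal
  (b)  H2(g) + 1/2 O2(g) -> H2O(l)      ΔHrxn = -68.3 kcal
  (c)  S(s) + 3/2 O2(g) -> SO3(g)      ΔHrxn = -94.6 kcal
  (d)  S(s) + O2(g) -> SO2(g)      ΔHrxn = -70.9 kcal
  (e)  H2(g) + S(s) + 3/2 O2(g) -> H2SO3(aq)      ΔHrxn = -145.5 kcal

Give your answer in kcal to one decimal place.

ΔHrxn = -47.3 kcal

(a) as written: -4.9 kcal
(b) reversed and × 3: (-3)·(-68.3) = +204.9 kcal
(c) reversed and × 2: (-2)·(-94.6) = +189.2 kcal
(d): not needed.
(e) × 3: (3)·(-145.5) = -436.5 kcal
ΔHrxn = (1)·(-4.9) + (-3)·(-68.3) + (-2)·(-94.6) + (3)·(-145.5) = -47.3 kcal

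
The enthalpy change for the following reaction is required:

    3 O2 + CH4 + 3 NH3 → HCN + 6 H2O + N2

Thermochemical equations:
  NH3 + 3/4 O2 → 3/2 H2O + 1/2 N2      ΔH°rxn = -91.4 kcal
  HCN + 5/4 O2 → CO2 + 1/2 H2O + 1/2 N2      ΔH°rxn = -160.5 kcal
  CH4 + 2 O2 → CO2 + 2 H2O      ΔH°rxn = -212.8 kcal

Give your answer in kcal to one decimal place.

equation 1 × 3 (×3 to match 3 NH3 in the target): (3)·(-91.4) = -274.2 kcal
equation 2 reversed (HCN must end up as a product): +160.5 kcal
equation 3 as written (CH4 already on the reactant side): -212.8 kcal
Since enthalpy is a state function, ΔH°rxn = (3)·(-91.4) + (-1)·(-160.5) + (1)·(-212.8) = -326.5 kcal

ΔH°rxn = -326.5 kcal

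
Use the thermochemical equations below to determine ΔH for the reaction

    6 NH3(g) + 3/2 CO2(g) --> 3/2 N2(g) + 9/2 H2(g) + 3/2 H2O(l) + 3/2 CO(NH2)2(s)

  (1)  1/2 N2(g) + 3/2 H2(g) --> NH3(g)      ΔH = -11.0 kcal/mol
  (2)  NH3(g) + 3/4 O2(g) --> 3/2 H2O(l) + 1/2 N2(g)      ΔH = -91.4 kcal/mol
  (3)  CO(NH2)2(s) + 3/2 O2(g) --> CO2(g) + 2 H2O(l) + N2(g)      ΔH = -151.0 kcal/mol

(1) reversed and × 3: (-3)·(-11.0) = +33.0 kcal/mol
(2) × 3: (3)·(-91.4) = -274.2 kcal/mol
(3) reversed and × 3/2: (-3/2)·(-151.0) = +226.5 kcal/mol
Summing the manipulated equations, ΔH = (-3)·(-11.0) + (3)·(-91.4) + (-3/2)·(-151.0) = -14.7 kcal/mol

ΔH = -14.7 kcal/mol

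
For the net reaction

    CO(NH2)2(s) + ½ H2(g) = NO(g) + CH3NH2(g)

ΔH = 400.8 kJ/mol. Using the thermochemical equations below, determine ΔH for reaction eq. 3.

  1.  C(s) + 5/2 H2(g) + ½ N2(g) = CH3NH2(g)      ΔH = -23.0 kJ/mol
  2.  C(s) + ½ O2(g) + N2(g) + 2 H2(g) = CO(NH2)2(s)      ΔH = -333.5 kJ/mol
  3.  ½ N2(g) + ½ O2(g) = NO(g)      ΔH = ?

eq. 1 as written (CH3NH2(g) already on the product side): -23.0 kJ/mol
eq. 2 reversed (reverse to put CO(NH2)2(s) on the reactant side): +333.5 kJ/mol
eq. 3 as written (NO(g) already on the product side): contributes x
+400.8 = (-23.0) + (+333.5) + x
x = (+400.8 − (+310.5)) / (1) = 90.3 kJ/mol

ΔH = 90.3 kJ/mol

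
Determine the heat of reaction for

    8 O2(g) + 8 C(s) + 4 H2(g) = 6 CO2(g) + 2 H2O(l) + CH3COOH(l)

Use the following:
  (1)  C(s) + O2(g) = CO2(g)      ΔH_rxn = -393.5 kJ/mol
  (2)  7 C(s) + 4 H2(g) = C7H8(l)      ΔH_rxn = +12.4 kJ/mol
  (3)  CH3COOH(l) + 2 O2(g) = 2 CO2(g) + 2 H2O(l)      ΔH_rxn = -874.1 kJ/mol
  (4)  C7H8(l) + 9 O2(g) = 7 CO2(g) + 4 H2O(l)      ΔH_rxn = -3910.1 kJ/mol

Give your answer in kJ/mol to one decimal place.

ΔH_rxn = -3417.1 kJ/mol

(1) as written: -393.5 kJ/mol
(2) as written: +12.4 kJ/mol
(3) reversed: +874.1 kJ/mol
(4) as written: -3910.1 kJ/mol
By Hess's law, ΔH_rxn = (-393.5) + (+12.4) + (+874.1) + (-3910.1) = -3417.1 kJ/mol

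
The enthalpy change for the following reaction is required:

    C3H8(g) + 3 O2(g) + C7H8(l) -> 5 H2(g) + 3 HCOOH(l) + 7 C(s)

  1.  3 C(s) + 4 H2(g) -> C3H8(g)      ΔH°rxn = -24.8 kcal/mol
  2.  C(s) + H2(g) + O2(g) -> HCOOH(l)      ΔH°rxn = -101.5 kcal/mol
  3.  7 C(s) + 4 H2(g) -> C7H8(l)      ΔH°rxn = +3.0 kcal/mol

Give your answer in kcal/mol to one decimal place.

ΔH°rxn = -282.7 kcal/mol

eq. 1 reversed: +24.8 kcal/mol
eq. 2 × 3: (3)·(-101.5) = -304.5 kcal/mol
eq. 3 reversed: -3.0 kcal/mol
Since enthalpy is a state function, ΔH°rxn = (-1)·(-24.8) + (3)·(-101.5) + (-1)·(+3.0) = -282.7 kcal/mol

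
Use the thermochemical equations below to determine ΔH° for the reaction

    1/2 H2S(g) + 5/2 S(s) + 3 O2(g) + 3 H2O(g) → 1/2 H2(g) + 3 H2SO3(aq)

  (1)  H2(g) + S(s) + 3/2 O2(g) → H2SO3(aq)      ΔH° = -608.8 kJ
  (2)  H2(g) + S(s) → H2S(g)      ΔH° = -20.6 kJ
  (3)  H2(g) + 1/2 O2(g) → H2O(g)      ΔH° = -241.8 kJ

(1) × 3 (scale by 3 for the 3 H2SO3(aq)): (3)·(-608.8) = -1826.4 kJ
(2) reversed and × 1/2 (reverse to put H2S(g) on the reactant side; ×1/2 to match 1/2 H2S(g) in the target): (-1/2)·(-20.6) = +10.3 kJ
(3) reversed and × 3 (H2O(g) must end up as a reactant; scale by 3 for the 3 H2O(g)): (-3)·(-241.8) = +725.4 kJ
By Hess's law, ΔH° = (3)·(-608.8) + (-1/2)·(-20.6) + (-3)·(-241.8) = -1090.7 kJ

ΔH° = -1090.7 kJ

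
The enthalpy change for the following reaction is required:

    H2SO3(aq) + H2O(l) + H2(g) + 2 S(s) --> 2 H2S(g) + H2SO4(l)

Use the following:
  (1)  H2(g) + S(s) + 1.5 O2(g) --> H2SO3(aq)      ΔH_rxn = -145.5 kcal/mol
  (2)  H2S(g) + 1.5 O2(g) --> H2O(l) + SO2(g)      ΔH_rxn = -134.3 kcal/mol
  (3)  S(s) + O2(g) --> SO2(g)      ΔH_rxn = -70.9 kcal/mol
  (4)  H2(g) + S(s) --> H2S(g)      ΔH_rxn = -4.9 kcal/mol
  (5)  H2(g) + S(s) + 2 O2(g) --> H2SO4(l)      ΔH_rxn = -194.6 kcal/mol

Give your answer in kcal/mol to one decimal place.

(1) reversed: +145.5 kcal/mol
(2) reversed: +134.3 kcal/mol
(3) as written: -70.9 kcal/mol
(4) as written: -4.9 kcal/mol
(5) as written: -194.6 kcal/mol
ΔH_rxn = (-1)·(-145.5) + (-1)·(-134.3) + (1)·(-70.9) + (1)·(-4.9) + (1)·(-194.6) = 9.4 kcal/mol

ΔH_rxn = 9.4 kcal/mol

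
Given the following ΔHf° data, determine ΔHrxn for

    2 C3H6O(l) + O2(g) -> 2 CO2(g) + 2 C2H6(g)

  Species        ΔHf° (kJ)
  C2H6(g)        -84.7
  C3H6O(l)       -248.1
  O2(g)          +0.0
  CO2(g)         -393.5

ΔH°rxn = Σ nΔHf°(products) − Σ nΔHf°(reactants).
Products: 2·(-393.5) + 2·(-84.7) = -956.4
Reactants: 2·(-248.1) + 1·(+0.0) = -496.2
ΔHrxn = (-956.4) − (-496.2) = -460.2 kJ

ΔHrxn = -460.2 kJ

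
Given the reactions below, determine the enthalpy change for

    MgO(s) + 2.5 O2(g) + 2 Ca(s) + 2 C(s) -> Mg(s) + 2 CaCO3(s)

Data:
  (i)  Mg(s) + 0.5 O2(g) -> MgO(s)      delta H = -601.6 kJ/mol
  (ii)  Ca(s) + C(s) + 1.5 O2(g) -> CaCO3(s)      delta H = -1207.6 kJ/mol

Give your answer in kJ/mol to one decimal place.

delta H = -1813.6 kJ/mol

(i) reversed: +601.6 kJ/mol
(ii) × 2: (2)·(-1207.6) = -2415.2 kJ/mol
Combining the equations, delta H = (+601.6) + (-2415.2) = -1813.6 kJ/mol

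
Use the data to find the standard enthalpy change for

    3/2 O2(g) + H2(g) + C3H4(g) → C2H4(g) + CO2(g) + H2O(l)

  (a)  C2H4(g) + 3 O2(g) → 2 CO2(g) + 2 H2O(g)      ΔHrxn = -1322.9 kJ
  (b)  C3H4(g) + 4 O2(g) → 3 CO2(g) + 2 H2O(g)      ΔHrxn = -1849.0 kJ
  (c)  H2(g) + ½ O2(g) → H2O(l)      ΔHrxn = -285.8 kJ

(a) reversed (reverse to put C2H4(g) on the product side): +1322.9 kJ
(b) as written (C3H4(g) already on the reactant side): -1849.0 kJ
(c) as written (H2O(l) already on the product side): -285.8 kJ
Combining the equations, ΔHrxn = (-1)·(-1322.9) + (1)·(-1849.0) + (1)·(-285.8) = -811.9 kJ

ΔHrxn = -811.9 kJ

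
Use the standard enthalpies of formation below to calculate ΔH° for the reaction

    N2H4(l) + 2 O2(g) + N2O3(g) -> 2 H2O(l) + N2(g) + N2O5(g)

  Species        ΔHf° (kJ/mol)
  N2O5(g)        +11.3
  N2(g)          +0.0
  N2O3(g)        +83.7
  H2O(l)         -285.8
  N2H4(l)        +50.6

ΔH° = -694.6 kJ/mol

Products: 2·(-285.8) + 1·(+0.0) + 1·(+11.3) = -560.3
Reactants: 1·(+50.6) + 2·(+0.0) + 1·(+83.7) = +134.3
ΔH° = (-560.3) − (+134.3) = -694.6 kJ/mol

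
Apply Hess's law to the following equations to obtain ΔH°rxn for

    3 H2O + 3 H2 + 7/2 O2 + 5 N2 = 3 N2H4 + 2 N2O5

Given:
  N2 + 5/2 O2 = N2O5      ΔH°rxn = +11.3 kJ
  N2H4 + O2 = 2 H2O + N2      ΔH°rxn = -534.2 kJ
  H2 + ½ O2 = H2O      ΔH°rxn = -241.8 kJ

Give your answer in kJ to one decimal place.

ΔH°rxn = 899.8 kJ

equation 1 × 2: (2)·(+11.3) = +22.6 kJ
equation 2 reversed and × 3: (-3)·(-534.2) = +1602.6 kJ
equation 3 × 3: (3)·(-241.8) = -725.4 kJ
ΔH°rxn = (2)·(+11.3) + (-3)·(-534.2) + (3)·(-241.8) = 899.8 kJ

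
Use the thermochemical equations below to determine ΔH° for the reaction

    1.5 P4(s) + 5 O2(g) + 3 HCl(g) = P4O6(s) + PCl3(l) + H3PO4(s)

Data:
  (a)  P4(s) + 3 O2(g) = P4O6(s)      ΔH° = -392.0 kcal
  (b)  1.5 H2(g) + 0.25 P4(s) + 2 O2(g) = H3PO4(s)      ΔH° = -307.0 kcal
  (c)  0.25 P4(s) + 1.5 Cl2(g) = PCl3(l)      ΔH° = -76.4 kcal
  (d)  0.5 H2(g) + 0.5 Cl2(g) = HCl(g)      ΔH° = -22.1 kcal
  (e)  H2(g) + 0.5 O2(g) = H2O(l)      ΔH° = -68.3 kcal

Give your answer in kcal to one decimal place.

(a) as written (P4O6(s) already on the product side): -392.0 kcal
(b) as written (H3PO4(s) already on the product side): -307.0 kcal
(c) as written (PCl3(l) already on the product side): -76.4 kcal
(d) reversed and × 3 (reverse to put HCl(g) on the reactant side; ×3 to match 3 HCl(g) in the target): (-3)·(-22.1) = +66.3 kcal
(e): not needed (H2O(l) appears nowhere else).
Combining the equations, ΔH° = (1)·(-392.0) + (1)·(-307.0) + (1)·(-76.4) + (-3)·(-22.1) = -709.1 kcal

ΔH° = -709.1 kcal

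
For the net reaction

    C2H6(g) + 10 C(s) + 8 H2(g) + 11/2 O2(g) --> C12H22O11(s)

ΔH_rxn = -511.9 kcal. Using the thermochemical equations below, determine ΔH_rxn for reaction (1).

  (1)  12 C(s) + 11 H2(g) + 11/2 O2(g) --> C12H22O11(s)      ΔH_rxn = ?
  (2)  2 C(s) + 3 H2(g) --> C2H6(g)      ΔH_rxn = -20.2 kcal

ΔH_rxn = -532.1 kcal

(1) as written (C12H22O11(s) already on the product side): contributes x
(2) reversed (C2H6(g) must end up as a reactant): +20.2 kcal
-511.9 = (+20.2) + x
x = (-511.9 − (+20.2)) / (1) = -532.1 kcal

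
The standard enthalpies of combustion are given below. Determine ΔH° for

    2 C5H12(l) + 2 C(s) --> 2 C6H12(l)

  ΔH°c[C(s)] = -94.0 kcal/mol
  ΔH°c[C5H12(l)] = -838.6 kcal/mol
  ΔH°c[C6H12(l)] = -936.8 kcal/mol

With combustion enthalpies, reactants minus products:
= [2·(-838.6) + 2·(-94.0)] − [2·(-936.8)]
= 8.4 kcal/mol

ΔH° = 8.4 kcal/mol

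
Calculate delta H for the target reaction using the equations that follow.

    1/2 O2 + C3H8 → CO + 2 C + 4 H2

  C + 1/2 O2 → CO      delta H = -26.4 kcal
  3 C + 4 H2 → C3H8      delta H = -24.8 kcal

delta H = -1.6 kcal

equation 1 as written: -26.4 kcal
equation 2 reversed: +24.8 kcal
Since enthalpy is a state function, delta H = (1)·(-26.4) + (-1)·(-24.8) = -1.6 kcal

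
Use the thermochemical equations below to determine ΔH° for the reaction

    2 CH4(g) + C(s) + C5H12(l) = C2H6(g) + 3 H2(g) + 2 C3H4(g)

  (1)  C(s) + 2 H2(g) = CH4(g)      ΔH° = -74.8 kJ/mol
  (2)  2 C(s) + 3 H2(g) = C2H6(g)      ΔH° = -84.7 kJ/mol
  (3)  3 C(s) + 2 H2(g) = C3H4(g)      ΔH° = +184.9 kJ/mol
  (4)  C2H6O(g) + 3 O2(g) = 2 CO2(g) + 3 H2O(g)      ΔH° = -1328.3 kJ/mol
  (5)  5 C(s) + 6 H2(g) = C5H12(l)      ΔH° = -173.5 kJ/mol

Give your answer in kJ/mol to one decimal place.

(1) reversed and × 2: (-2)·(-74.8) = +149.6 kJ/mol
(2) as written: -84.7 kJ/mol
(3) × 2: (2)·(+184.9) = +369.8 kJ/mol
(4): not needed.
(5) reversed: +173.5 kJ/mol
ΔH° = (-2)·(-74.8) + (1)·(-84.7) + (2)·(+184.9) + (-1)·(-173.5) = 608.2 kJ/mol

ΔH° = 608.2 kJ/mol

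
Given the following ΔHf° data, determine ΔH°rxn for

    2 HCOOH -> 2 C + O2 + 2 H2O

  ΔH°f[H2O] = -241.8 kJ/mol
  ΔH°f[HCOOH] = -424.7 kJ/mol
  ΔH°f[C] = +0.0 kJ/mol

Products: 2·(+0.0) + 1·(+0.0) + 2·(-241.8) = -483.6
Reactants: 2·(-424.7) = -849.4
ΔH°rxn = (-483.6) − (-849.4) = 365.8 kJ/mol

ΔH°rxn = 365.8 kJ/mol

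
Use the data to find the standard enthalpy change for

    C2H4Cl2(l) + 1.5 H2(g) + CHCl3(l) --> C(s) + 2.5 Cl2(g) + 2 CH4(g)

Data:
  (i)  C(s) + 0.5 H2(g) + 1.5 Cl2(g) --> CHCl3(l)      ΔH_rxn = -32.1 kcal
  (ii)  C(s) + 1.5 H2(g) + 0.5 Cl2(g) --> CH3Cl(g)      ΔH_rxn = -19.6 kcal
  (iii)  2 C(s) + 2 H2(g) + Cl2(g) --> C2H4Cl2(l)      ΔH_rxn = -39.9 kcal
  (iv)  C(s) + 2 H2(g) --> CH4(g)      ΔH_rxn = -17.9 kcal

ΔH_rxn = 36.2 kcal

(i) reversed: +32.1 kcal
(ii): not needed.
(iii) reversed: +39.9 kcal
(iv) × 2: (2)·(-17.9) = -35.8 kcal
By Hess's law, ΔH_rxn = (+32.1) + (+39.9) + (-35.8) = 36.2 kcal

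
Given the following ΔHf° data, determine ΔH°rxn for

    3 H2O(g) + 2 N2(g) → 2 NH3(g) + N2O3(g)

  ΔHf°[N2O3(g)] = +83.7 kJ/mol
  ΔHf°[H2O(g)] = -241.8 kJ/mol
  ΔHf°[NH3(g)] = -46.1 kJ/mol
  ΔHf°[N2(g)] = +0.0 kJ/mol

Products: 2·(-46.1) + 1·(+83.7) = -8.5
Reactants: 3·(-241.8) + 2·(+0.0) = -725.4
ΔH°rxn = (-8.5) − (-725.4) = 716.9 kJ/mol

ΔH°rxn = 716.9 kJ/mol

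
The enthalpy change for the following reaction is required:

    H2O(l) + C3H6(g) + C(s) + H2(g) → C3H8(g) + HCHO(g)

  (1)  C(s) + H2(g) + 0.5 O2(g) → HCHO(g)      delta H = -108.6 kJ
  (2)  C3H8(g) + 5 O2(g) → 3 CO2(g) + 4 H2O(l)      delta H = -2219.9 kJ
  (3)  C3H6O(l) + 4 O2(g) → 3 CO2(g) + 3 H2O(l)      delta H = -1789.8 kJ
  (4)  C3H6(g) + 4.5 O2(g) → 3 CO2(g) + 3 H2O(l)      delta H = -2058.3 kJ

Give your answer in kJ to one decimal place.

delta H = 53.0 kJ

(1) as written: -108.6 kJ
(2) reversed: +2219.9 kJ
(3): not needed.
(4) as written: -2058.3 kJ
By Hess's law, delta H = (1)·(-108.6) + (-1)·(-2219.9) + (1)·(-2058.3) = 53.0 kJ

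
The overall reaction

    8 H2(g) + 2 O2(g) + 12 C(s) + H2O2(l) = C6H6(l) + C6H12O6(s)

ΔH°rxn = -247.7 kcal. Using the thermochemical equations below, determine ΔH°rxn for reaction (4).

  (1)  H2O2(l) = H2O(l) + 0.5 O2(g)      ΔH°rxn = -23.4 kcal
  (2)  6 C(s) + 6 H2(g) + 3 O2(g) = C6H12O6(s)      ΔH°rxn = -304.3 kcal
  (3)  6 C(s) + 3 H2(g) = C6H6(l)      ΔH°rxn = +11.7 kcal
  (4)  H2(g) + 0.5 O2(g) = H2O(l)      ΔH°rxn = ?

(1) as written: -23.4 kcal
(2) as written: -304.3 kcal
(3) as written: +11.7 kcal
(4) reversed: contributes −x
-247.7 = (-23.4) + (-304.3) + (+11.7) − x
x = (-247.7 − (-316.0)) / (-1) = -68.3 kcal

ΔH°rxn = -68.3 kcal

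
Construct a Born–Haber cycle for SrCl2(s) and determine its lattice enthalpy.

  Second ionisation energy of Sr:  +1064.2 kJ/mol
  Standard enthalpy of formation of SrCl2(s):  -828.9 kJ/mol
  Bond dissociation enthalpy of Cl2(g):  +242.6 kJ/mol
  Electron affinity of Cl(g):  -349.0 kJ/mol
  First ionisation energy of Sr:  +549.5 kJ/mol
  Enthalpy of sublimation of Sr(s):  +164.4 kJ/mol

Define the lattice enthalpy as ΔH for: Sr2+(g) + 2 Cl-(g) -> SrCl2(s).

U = -2151.6 kJ/mol

ΔHf° = 1·ΔHsub + 1·(ΣIE) + 1·D(Cl2) + 2·EA + U
-828.9 = 1·(+164.4) + 1·(+1613.7) + 1·(+242.6) + 2·(-349.0) + U
U = -828.9 − (+1322.7) = -2151.6 kJ/mol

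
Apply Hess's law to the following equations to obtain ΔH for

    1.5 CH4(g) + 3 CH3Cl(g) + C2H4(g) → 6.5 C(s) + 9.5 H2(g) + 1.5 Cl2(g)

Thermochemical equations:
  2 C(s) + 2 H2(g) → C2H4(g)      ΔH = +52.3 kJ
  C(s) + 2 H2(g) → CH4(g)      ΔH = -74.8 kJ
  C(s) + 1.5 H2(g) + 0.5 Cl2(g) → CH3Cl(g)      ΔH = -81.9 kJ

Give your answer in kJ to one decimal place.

ΔH = 305.6 kJ

equation 1 reversed (C2H4(g) must end up as a reactant): -52.3 kJ
equation 2 reversed and × 3/2 (reverse to put CH4(g) on the reactant side; scale by 3/2 for the 3/2 CH4(g)): (-3/2)·(-74.8) = +112.2 kJ
equation 3 reversed and × 3 (reverse to put CH3Cl(g) on the reactant side; ×3 to match 3 CH3Cl(g) in the target): (-3)·(-81.9) = +245.7 kJ
ΔH = (-52.3) + (+112.2) + (+245.7) = 305.6 kJ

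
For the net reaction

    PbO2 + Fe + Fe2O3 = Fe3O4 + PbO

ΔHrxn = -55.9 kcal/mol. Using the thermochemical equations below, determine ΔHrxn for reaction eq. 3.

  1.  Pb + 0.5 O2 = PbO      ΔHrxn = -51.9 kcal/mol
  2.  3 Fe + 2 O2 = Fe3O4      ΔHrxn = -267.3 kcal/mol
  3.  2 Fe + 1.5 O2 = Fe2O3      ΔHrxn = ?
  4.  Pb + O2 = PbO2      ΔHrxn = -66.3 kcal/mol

ΔHrxn = -197.0 kcal/mol

eq. 1 as written (PbO already on the product side): -51.9 kcal/mol
eq. 2 as written (Fe3O4 already on the product side): -267.3 kcal/mol
eq. 3 reversed (reverse to put Fe2O3 on the reactant side): contributes −x
eq. 4 reversed (reverse to put PbO2 on the reactant side): +66.3 kcal/mol
-55.9 = (-51.9) + (-267.3) + (+66.3) − x
x = (-55.9 − (-252.9)) / (-1) = -197.0 kcal/mol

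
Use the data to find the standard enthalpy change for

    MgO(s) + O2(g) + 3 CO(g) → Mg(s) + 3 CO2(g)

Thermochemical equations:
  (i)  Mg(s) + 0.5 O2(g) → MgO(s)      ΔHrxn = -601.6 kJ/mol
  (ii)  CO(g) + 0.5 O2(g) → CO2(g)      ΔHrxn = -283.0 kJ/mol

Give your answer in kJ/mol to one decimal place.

(i) reversed (MgO(s) must end up as a reactant): +601.6 kJ/mol
(ii) × 3 (×3 to match 3 CO(g) in the target): (3)·(-283.0) = -849.0 kJ/mol
Since enthalpy is a state function, ΔHrxn = (-1)·(-601.6) + (3)·(-283.0) = -247.4 kJ/mol

ΔHrxn = -247.4 kJ/mol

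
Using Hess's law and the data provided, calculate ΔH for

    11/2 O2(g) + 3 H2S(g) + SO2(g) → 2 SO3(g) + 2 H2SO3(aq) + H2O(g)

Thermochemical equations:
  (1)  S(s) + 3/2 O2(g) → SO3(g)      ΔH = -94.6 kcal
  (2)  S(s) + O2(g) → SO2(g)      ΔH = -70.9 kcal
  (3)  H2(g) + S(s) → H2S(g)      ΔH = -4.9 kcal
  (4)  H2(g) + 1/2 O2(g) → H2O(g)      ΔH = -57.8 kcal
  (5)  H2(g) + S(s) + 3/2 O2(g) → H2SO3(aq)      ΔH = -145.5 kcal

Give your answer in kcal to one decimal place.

ΔH = -452.4 kcal

(1) × 2 (×2 to match 2 SO3(g) in the target): (2)·(-94.6) = -189.2 kcal
(2) reversed (reverse to put SO2(g) on the reactant side): +70.9 kcal
(3) reversed and × 3 (reverse to put H2S(g) on the reactant side; scale by 3 for the 3 H2S(g)): (-3)·(-4.9) = +14.7 kcal
(4) as written (H2O(g) already on the product side): -57.8 kcal
(5) × 2 (scale by 2 for the 2 H2SO3(aq)): (2)·(-145.5) = -291.0 kcal
Summing the manipulated equations, ΔH = (-189.2) + (+70.9) + (+14.7) + (-57.8) + (-291.0) = -452.4 kcal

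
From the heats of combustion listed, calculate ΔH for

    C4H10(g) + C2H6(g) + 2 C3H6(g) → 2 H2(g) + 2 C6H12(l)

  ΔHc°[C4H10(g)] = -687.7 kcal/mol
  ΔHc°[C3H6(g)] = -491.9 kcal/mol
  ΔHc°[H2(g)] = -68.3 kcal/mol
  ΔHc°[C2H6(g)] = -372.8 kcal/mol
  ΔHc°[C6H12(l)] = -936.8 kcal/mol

With combustion enthalpies, reactants minus products:
= [1·(-687.7) + 1·(-372.8) + 2·(-491.9)] − [2·(-68.3) + 2·(-936.8)]
= -34.1 kcal/mol

ΔH = -34.1 kcal/mol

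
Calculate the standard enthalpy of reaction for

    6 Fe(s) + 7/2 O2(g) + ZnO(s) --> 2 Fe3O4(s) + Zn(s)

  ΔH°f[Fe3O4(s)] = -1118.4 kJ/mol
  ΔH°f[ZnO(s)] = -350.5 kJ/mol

ΔH°rxn = -1886.3 kJ/mol

Products: 2·(-1118.4) + 1·(+0.0) = -2236.8
Reactants: 6·(+0.0) + 7/2·(+0.0) + 1·(-350.5) = -350.5
ΔH°rxn = (-2236.8) − (-350.5) = -1886.3 kJ/mol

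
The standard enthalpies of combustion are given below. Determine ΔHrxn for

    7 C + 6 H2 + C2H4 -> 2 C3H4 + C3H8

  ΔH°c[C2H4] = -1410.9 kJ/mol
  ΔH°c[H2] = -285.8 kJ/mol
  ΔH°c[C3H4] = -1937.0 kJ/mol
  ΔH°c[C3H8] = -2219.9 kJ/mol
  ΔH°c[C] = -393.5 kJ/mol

ΔHrxn = 213.7 kJ/mol

Using ΔH = Σ nΔHc°(reactants) − Σ nΔHc°(products):
= [7·(-393.5) + 6·(-285.8) + 1·(-1410.9)] − [2·(-1937.0) + 1·(-2219.9)]
= 213.7 kJ/mol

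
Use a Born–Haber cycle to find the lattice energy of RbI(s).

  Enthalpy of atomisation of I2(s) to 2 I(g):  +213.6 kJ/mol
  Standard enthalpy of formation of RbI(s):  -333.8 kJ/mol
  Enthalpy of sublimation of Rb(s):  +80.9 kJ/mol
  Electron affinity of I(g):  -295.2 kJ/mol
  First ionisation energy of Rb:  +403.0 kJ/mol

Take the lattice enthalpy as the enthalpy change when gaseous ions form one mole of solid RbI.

U = -629.3 kJ/mol

ΔHf° = 1·ΔHsub + 1·(ΣIE) + 1/2·D(I2) + 1·EA + U
-333.8 = 1·(+80.9) + 1·(+403.0) + 1/2·(+213.6) + 1·(-295.2) + U
U = -333.8 − (+295.5) = -629.3 kJ/mol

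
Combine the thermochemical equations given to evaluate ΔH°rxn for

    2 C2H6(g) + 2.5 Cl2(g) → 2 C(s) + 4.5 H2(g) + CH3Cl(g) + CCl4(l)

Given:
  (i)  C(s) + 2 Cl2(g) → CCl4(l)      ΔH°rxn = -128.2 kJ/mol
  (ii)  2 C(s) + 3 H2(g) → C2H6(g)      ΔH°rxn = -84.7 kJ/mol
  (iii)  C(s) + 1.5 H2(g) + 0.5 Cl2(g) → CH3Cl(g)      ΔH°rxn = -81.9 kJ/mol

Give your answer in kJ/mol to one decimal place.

ΔH°rxn = -40.7 kJ/mol

(i) as written: -128.2 kJ/mol
(ii) reversed and × 2: (-2)·(-84.7) = +169.4 kJ/mol
(iii) as written: -81.9 kJ/mol
ΔH°rxn = (1)·(-128.2) + (-2)·(-84.7) + (1)·(-81.9) = -40.7 kJ/mol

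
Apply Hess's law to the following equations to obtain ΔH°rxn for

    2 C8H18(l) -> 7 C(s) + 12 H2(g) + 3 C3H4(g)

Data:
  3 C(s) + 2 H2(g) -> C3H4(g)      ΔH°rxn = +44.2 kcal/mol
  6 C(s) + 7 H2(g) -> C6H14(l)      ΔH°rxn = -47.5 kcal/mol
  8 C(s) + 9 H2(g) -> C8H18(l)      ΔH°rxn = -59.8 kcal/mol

ΔH°rxn = 252.2 kcal/mol

equation 1 × 3: (3)·(+44.2) = +132.6 kcal/mol
equation 2: not needed.
equation 3 reversed and × 2: (-2)·(-59.8) = +119.6 kcal/mol
ΔH°rxn = (+132.6) + (+119.6) = 252.2 kcal/mol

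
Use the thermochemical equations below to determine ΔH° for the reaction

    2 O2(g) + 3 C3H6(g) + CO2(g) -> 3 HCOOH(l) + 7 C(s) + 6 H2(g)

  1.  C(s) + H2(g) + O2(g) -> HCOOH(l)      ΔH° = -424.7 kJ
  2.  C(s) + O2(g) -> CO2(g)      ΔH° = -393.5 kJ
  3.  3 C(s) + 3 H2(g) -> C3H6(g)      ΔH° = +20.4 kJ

ΔH° = -941.8 kJ

eq. 1 × 3 (×3 to match 3 HCOOH(l) in the target): (3)·(-424.7) = -1274.1 kJ
eq. 2 reversed (reverse to put CO2(g) on the reactant side): +393.5 kJ
eq. 3 reversed and × 3 (reverse to put C3H6(g) on the reactant side; ×3 to match 3 C3H6(g) in the target): (-3)·(+20.4) = -61.2 kJ
Combining the equations, ΔH° = (-1274.1) + (+393.5) + (-61.2) = -941.8 kJ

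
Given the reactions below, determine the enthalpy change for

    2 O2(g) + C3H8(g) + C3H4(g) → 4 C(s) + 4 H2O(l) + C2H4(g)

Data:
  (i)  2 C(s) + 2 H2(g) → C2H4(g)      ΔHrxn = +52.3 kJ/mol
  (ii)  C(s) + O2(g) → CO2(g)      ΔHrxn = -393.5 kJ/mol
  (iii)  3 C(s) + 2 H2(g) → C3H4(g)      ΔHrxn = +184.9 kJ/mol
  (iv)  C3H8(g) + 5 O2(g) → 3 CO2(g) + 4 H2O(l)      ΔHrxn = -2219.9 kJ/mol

(i) as written (C2H4(g) already on the product side): +52.3 kJ/mol
(ii) reversed and × 3: (-3)·(-393.5) = +1180.5 kJ/mol
(iii) reversed (C3H4(g) must end up as a reactant): -184.9 kJ/mol
(iv) as written (C3H8(g) already on the reactant side): -2219.9 kJ/mol
By Hess's law, ΔHrxn = (1)·(+52.3) + (-3)·(-393.5) + (-1)·(+184.9) + (1)·(-2219.9) = -1172.0 kJ/mol

ΔHrxn = -1172.0 kJ/mol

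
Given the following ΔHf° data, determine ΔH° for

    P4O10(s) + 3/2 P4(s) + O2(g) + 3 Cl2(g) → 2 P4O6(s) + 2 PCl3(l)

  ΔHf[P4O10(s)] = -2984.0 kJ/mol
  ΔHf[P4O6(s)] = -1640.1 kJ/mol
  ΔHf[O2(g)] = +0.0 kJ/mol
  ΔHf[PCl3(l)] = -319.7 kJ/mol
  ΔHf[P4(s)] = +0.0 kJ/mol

ΔH° = -935.6 kJ/mol

ΔH°rxn = Σ nΔHf°(products) − Σ nΔHf°(reactants).
Products: 2·(-1640.1) + 2·(-319.7) = -3919.6
Reactants: 1·(-2984.0) + 3/2·(+0.0) + 1·(+0.0) + 3·(+0.0) = -2984.0
ΔH° = (-3919.6) − (-2984.0) = -935.6 kJ/mol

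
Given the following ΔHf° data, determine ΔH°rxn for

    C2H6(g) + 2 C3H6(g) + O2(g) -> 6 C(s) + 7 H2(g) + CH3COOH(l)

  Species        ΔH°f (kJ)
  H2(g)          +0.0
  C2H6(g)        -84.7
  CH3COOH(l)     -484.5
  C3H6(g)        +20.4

ΔH°rxn = -440.6 kJ

Products: 6·(+0.0) + 7·(+0.0) + 1·(-484.5) = -484.5
Reactants: 1·(-84.7) + 2·(+20.4) + 1·(+0.0) = -43.9
ΔH°rxn = (-484.5) − (-43.9) = -440.6 kJ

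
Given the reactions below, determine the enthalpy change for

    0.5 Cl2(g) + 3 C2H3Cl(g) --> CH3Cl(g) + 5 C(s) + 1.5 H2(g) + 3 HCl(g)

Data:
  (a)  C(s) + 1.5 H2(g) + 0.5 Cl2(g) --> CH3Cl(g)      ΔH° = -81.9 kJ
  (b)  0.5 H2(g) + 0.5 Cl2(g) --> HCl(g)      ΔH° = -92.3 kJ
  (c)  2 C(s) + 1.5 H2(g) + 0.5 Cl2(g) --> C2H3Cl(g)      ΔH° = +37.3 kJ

(a) as written (CH3Cl(g) already on the product side): -81.9 kJ
(b) × 3 (×3 to match 3 HCl(g) in the target): (3)·(-92.3) = -276.9 kJ
(c) reversed and × 3 (C2H3Cl(g) must end up as a reactant; ×3 to match 3 C2H3Cl(g) in the target): (-3)·(+37.3) = -111.9 kJ
ΔH° = (-81.9) + (-276.9) + (-111.9) = -470.7 kJ

ΔH° = -470.7 kJ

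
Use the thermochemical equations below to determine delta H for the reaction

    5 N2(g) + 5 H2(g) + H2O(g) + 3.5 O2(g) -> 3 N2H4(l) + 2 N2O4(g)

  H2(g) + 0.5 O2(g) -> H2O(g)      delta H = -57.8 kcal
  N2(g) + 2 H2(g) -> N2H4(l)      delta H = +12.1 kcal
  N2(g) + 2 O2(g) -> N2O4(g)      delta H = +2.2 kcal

delta H = 98.5 kcal

equation 1 reversed (reverse to put H2O(g) on the reactant side): +57.8 kcal
equation 2 × 3 (×3 to match 3 N2H4(l) in the target): (3)·(+12.1) = +36.3 kcal
equation 3 × 2 (×2 to match 2 N2O4(g) in the target): (2)·(+2.2) = +4.4 kcal
By Hess's law, delta H = (+57.8) + (+36.3) + (+4.4) = 98.5 kcal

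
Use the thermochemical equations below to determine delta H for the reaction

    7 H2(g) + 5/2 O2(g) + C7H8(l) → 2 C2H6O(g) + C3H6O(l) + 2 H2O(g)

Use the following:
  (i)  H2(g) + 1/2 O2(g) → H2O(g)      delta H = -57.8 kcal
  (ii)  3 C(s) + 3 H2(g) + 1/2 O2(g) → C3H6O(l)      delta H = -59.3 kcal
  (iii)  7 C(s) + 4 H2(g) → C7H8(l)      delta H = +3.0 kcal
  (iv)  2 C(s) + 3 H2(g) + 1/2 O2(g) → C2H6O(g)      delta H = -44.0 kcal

(i) × 2 (scale by 2 for the 2 H2O(g)): (2)·(-57.8) = -115.6 kcal
(ii) as written (C3H6O(l) already on the product side): -59.3 kcal
(iii) reversed (reverse to put C7H8(l) on the reactant side): -3.0 kcal
(iv) × 2 (scale by 2 for the 2 C2H6O(g)): (2)·(-44.0) = -88.0 kcal
Combining the equations, delta H = (-115.6) + (-59.3) + (-3.0) + (-88.0) = -265.9 kcal

delta H = -265.9 kcal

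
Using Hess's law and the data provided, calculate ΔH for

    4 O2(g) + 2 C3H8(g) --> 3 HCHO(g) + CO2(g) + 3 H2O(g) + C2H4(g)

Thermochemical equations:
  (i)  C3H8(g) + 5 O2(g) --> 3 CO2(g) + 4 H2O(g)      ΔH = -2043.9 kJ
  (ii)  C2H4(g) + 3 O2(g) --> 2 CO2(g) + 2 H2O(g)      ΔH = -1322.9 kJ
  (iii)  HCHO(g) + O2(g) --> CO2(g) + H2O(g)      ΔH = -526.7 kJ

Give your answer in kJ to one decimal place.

ΔH = -1184.8 kJ

(i) × 2 (scale by 2 for the 2 C3H8(g)): (2)·(-2043.9) = -4087.8 kJ
(ii) reversed (C2H4(g) must end up as a product): +1322.9 kJ
(iii) reversed and × 3 (HCHO(g) must end up as a product; ×3 to match 3 HCHO(g) in the target): (-3)·(-526.7) = +1580.1 kJ
Since enthalpy is a state function, ΔH = (-4087.8) + (+1322.9) + (+1580.1) = -1184.8 kJ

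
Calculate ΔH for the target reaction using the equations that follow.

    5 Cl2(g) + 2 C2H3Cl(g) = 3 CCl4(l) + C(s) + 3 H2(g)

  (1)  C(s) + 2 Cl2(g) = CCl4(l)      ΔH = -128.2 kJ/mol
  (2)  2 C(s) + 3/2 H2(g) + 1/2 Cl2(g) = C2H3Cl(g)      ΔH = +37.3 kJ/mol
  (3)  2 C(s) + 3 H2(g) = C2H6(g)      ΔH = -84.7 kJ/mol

(1) × 3 (×3 to match 3 CCl4(l) in the target): (3)·(-128.2) = -384.6 kJ/mol
(2) reversed and × 2 (C2H3Cl(g) must end up as a reactant; scale by 2 for the 2 C2H3Cl(g)): (-2)·(+37.3) = -74.6 kJ/mol
(3): not needed (C2H6(g) appears nowhere else).
Summing the manipulated equations, ΔH = (-384.6) + (-74.6) = -459.2 kJ/mol

ΔH = -459.2 kJ/mol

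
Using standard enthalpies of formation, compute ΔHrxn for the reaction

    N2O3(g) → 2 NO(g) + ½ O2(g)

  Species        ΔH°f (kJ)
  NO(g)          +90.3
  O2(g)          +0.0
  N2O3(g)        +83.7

ΔHrxn = 96.9 kJ

ΔH°rxn = Σ nΔHf°(products) − Σ nΔHf°(reactants).
Products: 2·(+90.3) + 1/2·(+0.0) = +180.6
Reactants: 1·(+83.7) = +83.7
ΔHrxn = (+180.6) − (+83.7) = 96.9 kJ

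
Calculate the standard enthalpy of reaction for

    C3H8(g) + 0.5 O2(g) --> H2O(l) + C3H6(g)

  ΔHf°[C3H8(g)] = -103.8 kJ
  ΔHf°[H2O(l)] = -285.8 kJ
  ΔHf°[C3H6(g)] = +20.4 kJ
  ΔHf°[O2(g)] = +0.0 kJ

ΔH°rxn = Σ nΔHf°(products) − Σ nΔHf°(reactants).
Products: 1·(-285.8) + 1·(+20.4) = -265.4
Reactants: 1·(-103.8) + 1/2·(+0.0) = -103.8
ΔHrxn = (-265.4) − (-103.8) = -161.6 kJ

ΔHrxn = -161.6 kJ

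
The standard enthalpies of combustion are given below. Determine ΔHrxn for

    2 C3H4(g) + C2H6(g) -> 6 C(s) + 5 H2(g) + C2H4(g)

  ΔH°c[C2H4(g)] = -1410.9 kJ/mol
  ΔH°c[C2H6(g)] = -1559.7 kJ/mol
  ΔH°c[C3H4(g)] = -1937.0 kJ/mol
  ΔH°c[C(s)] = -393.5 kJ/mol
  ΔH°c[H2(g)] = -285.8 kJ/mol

Using ΔH = Σ nΔHc°(reactants) − Σ nΔHc°(products):
= [2·(-1937.0) + 1·(-1559.7)] − [6·(-393.5) + 5·(-285.8) + 1·(-1410.9)]
= -232.8 kJ/mol

ΔHrxn = -232.8 kJ/mol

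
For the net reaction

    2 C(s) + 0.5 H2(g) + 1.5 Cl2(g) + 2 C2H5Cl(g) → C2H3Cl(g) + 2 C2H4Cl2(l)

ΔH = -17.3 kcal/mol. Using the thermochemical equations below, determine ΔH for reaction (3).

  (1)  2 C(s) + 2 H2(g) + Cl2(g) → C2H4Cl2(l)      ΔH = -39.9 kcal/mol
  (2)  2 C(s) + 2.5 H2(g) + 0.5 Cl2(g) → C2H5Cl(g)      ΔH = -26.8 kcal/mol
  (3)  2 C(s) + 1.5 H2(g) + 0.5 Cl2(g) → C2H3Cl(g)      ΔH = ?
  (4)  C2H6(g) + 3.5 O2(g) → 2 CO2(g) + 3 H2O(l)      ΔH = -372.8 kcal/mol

ΔH = 8.9 kcal/mol

(1) × 2 (×2 to match 2 C2H4Cl2(l) in the target): (2)·(-39.9) = -79.8 kcal/mol
(2) reversed and × 2 (reverse to put C2H5Cl(g) on the reactant side; ×2 to match 2 C2H5Cl(g) in the target): (-2)·(-26.8) = +53.6 kcal/mol
(3) as written (C2H3Cl(g) already on the product side): contributes x
(4): not needed (C2H6(g) appears nowhere else).
-17.3 = (-79.8) + (+53.6) + x
x = (-17.3 − (-26.2)) / (1) = 8.9 kcal/mol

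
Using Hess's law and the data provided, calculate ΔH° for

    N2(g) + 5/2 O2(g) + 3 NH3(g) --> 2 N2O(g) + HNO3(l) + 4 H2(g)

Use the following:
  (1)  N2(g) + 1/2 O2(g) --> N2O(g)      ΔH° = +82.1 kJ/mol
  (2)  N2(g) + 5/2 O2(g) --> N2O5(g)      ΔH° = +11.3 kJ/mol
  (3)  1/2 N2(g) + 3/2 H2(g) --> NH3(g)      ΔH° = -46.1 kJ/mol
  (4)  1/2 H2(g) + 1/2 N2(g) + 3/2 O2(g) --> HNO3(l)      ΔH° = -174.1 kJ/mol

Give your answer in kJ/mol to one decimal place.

(1) × 2: (2)·(+82.1) = +164.2 kJ/mol
(2): not needed.
(3) reversed and × 3: (-3)·(-46.1) = +138.3 kJ/mol
(4) as written: -174.1 kJ/mol
ΔH° = (+164.2) + (+138.3) + (-174.1) = 128.4 kJ/mol

ΔH° = 128.4 kJ/mol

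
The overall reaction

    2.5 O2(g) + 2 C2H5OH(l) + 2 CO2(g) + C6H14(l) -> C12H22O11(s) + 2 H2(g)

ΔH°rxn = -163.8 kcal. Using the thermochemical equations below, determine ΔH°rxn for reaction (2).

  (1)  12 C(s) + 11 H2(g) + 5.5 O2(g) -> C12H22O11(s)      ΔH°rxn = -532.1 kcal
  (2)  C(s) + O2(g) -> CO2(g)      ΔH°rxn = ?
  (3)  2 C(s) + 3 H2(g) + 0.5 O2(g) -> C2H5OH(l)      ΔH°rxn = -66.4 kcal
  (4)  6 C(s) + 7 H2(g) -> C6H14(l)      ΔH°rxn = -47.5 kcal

ΔH°rxn = -94.0 kcal

(1) as written: -532.1 kcal
(2) reversed and × 2: contributes −2·x
(3) reversed and × 2: (-2)·(-66.4) = +132.8 kcal
(4) reversed: +47.5 kcal
-163.8 = (-532.1) + (+132.8) + (+47.5) − 2·x
x = (-163.8 − (-351.8)) / (-2) = -94.0 kcal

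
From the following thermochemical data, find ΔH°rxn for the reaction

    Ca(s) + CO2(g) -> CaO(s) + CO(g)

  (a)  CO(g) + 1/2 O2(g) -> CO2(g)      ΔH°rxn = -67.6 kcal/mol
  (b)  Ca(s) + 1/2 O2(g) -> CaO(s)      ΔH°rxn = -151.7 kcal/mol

ΔH°rxn = -84.1 kcal/mol

(a) reversed: +67.6 kcal/mol
(b) as written: -151.7 kcal/mol
ΔH°rxn = (-1)·(-67.6) + (1)·(-151.7) = -84.1 kcal/mol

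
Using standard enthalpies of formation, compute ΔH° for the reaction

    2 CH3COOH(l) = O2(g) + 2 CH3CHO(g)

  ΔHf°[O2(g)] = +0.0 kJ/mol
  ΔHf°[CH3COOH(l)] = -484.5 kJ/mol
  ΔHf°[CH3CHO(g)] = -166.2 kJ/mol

Products: 1·(+0.0) + 2·(-166.2) = -332.4
Reactants: 2·(-484.5) = -969.0
ΔH° = (-332.4) − (-969.0) = 636.6 kJ/mol

ΔH° = 636.6 kJ/mol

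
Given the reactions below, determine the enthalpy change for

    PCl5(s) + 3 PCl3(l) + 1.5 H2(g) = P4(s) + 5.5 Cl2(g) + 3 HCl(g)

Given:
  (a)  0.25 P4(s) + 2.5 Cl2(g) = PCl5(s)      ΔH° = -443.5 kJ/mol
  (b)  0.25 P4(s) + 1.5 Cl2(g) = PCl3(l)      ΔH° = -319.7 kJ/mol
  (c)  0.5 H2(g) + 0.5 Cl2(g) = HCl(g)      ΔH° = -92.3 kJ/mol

ΔH° = 1125.7 kJ/mol

(a) reversed: +443.5 kJ/mol
(b) reversed and × 3: (-3)·(-319.7) = +959.1 kJ/mol
(c) × 3: (3)·(-92.3) = -276.9 kJ/mol
ΔH° = (-1)·(-443.5) + (-3)·(-319.7) + (3)·(-92.3) = 1125.7 kJ/mol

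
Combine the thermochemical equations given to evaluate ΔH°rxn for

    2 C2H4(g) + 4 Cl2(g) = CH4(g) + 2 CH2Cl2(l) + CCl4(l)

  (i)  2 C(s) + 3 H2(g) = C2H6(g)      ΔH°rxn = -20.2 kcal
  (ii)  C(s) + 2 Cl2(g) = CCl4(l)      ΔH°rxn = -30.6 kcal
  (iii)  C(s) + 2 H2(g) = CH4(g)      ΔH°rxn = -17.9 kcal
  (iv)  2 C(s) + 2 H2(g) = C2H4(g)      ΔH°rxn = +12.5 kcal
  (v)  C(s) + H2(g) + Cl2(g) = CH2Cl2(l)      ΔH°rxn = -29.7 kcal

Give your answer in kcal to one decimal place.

ΔH°rxn = -132.9 kcal

(i): not needed.
(ii) as written: -30.6 kcal
(iii) as written: -17.9 kcal
(iv) reversed and × 2: (-2)·(+12.5) = -25.0 kcal
(v) × 2: (2)·(-29.7) = -59.4 kcal
ΔH°rxn = (1)·(-30.6) + (1)·(-17.9) + (-2)·(+12.5) + (2)·(-29.7) = -132.9 kcal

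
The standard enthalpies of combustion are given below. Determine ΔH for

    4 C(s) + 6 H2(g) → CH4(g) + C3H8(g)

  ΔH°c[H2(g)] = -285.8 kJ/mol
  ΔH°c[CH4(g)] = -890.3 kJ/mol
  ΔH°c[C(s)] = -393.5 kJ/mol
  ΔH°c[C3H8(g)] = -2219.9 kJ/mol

Using ΔH = Σ nΔHc°(reactants) − Σ nΔHc°(products):
= [4·(-393.5) + 6·(-285.8)] − [1·(-890.3) + 1·(-2219.9)]
= -178.6 kJ/mol

ΔH = -178.6 kJ/mol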